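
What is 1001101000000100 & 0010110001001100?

AND: 1 only when both bits are 1
  1001101000000100
& 0010110001001100
------------------
  0000100000000100
Decimal: 39428 & 11340 = 2052



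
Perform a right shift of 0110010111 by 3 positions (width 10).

Original: 0110010111 (decimal 407)
Shift right by 3 positions
Drop the 3 low bits; fill with zeros on the left
Result: 0000110010 (decimal 50)
Equivalent: 407 >> 3 = 407 ÷ 2^3 = 50



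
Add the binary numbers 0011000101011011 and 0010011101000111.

Add column by column from the right: bit + bit + carry-in; write the sum mod 2, carry 1 when the sum is 2 or 3.
carry:  0100111010111110
        0011000101011011
+       0010011101000111
------------------------
       00101100010100010
(the carry out of the leftmost column, 0, becomes the leading bit)
Decimal check:
  0011000101011011 = 8192 + 4096 + 256 + 64 + 16 + 8 + 2 + 1 = 12635
  0010011101000111 = 8192 + 1024 + 512 + 256 + 64 + 4 + 2 + 1 = 10055
  12635 + 10055 = 22690, and 00101100010100010 = 16384 + 4096 + 2048 + 128 + 32 + 2 = 22690 ✓



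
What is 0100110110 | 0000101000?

OR: 1 when either bit is 1
  0100110110
| 0000101000
------------
  0100111110
Decimal: 310 | 40 = 318



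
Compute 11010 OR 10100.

OR: 1 when either bit is 1
  11010
| 10100
-------
  11110
Decimal: 26 | 20 = 30



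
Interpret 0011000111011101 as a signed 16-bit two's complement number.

Binary: 0011000111011101
Sign bit: 0 (non-negative)
Read directly as an unsigned value:
0011000111011101 = 8192 + 4096 + 256 + 128 + 64 + 16 + 8 + 4 + 1 = 12765
Value: 12765



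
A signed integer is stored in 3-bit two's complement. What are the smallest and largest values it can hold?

For 3-bit two's complement:
Minimum: -2^2 = -4
Maximum: 2^2 - 1 = 3



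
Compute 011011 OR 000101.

OR: 1 when either bit is 1
  011011
| 000101
--------
  011111
Decimal: 27 | 5 = 31



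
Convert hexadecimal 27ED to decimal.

Expand by place value (powers of 16):
Digit values: E = 14, D = 13
27ED = 2 × 16^3 + 7 × 16^2 + 14 × 16^1 + 13 × 16^0
= 2 × 4096 + 7 × 256 + 14 × 16 + 13 × 1
= 8192 + 1792 + 224 + 13
= 10221



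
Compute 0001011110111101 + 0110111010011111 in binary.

Add column by column from the right: bit + bit + carry-in; write the sum mod 2, carry 1 when the sum is 2 or 3.
carry:  1111111101111110
        0001011110111101
+       0110111010011111
------------------------
       01000011001011100
(the carry out of the leftmost column, 0, becomes the leading bit)
Decimal check:
  0001011110111101 = 4096 + 1024 + 512 + 256 + 128 + 32 + 16 + 8 + 4 + 1 = 6077
  0110111010011111 = 16384 + 8192 + 2048 + 1024 + 512 + 128 + 16 + 8 + 4 + 2 + 1 = 28319
  6077 + 28319 = 34396, and 01000011001011100 = 32768 + 1024 + 512 + 64 + 16 + 8 + 4 = 34396 ✓



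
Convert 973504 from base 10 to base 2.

Using repeated division by 2:
973504 ÷ 2 = 486752 remainder 0
486752 ÷ 2 = 243376 remainder 0
243376 ÷ 2 = 121688 remainder 0
121688 ÷ 2 = 60844 remainder 0
60844 ÷ 2 = 30422 remainder 0
30422 ÷ 2 = 15211 remainder 0
15211 ÷ 2 = 7605 remainder 1
7605 ÷ 2 = 3802 remainder 1
3802 ÷ 2 = 1901 remainder 0
1901 ÷ 2 = 950 remainder 1
950 ÷ 2 = 475 remainder 0
475 ÷ 2 = 237 remainder 1
237 ÷ 2 = 118 remainder 1
118 ÷ 2 = 59 remainder 0
59 ÷ 2 = 29 remainder 1
29 ÷ 2 = 14 remainder 1
14 ÷ 2 = 7 remainder 0
7 ÷ 2 = 3 remainder 1
3 ÷ 2 = 1 remainder 1
1 ÷ 2 = 0 remainder 1
Reading remainders bottom to top: 11101101101011000000



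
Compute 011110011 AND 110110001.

AND: 1 only when both bits are 1
  011110011
& 110110001
-----------
  010110001
Decimal: 243 & 433 = 177



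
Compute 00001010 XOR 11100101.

XOR: 1 when bits differ
  00001010
^ 11100101
----------
  11101111
Decimal: 10 ^ 229 = 239



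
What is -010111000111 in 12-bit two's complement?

Original: 010111000111
Step 1 - Invert all bits: 101000111000
Step 2 - Add 1: 101000111001
Verification: 010111000111 + 101000111001 = 1000000000000; discarding the end carry (carry out of the top bit) leaves the 12-bit value 000000000000, as required for x + (-x)



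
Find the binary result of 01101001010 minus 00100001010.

Method 1 - Direct subtraction (column by column from the right: bit − bit − borrow-in; if negative, add 2 and borrow 1 from the next column):
borrow: 00000000000
        01101001010
-       00100001010
-------------------
        01001000000

Method 2 - Add two's complement:
Two's complement of 00100001010: invert → 11011110101, add 1 → 11011110110
  01101001010
+ 11011110110
-------------
 101001000000  (end carry out of the top bit = 1)
Discarding the end carry: 01001000000
Decimal check:
  01101001010 = 512 + 256 + 64 + 8 + 2 = 842
  00100001010 = 256 + 8 + 2 = 266
  842 - 266 = 576, and 01001000000 = 512 + 64 = 576 ✓



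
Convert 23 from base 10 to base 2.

Using repeated division by 2:
23 ÷ 2 = 11 remainder 1
11 ÷ 2 = 5 remainder 1
5 ÷ 2 = 2 remainder 1
2 ÷ 2 = 1 remainder 0
1 ÷ 2 = 0 remainder 1
Reading remainders bottom to top: 10111



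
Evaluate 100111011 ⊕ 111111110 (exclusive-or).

XOR: 1 when bits differ
  100111011
^ 111111110
-----------
  011000101
Decimal: 315 ^ 510 = 197



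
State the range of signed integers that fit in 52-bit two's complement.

For 52-bit two's complement:
Minimum: -2^51 = -2251799813685248
Maximum: 2^51 - 1 = 2251799813685247



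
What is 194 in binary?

Using repeated division by 2:
194 ÷ 2 = 97 remainder 0
97 ÷ 2 = 48 remainder 1
48 ÷ 2 = 24 remainder 0
24 ÷ 2 = 12 remainder 0
12 ÷ 2 = 6 remainder 0
6 ÷ 2 = 3 remainder 0
3 ÷ 2 = 1 remainder 1
1 ÷ 2 = 0 remainder 1
Reading remainders bottom to top: 11000010



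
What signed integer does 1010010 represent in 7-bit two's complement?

Binary: 1010010
Sign bit: 1 (negative)
Invert: 0101101
Add 1:  0101110
Magnitude: 0101110 = 32 + 8 + 4 + 2 = 46
Value: -46



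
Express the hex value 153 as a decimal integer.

Expand by place value (powers of 16):
153 = 1 × 16^2 + 5 × 16^1 + 3 × 16^0
= 1 × 256 + 5 × 16 + 3 × 1
= 256 + 80 + 3
= 339



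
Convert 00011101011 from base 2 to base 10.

Sum of powers of 2 for each 1-bit:
2^0 + 2^1 + 2^3 + 2^5 + 2^6 + 2^7
= 1 + 2 + 8 + 32 + 64 + 128
= 235



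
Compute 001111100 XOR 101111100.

XOR: 1 when bits differ
  001111100
^ 101111100
-----------
  100000000
Decimal: 124 ^ 380 = 256



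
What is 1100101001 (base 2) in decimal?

Sum of powers of 2 for each 1-bit:
2^0 + 2^3 + 2^5 + 2^8 + 2^9
= 1 + 8 + 32 + 256 + 512
= 809



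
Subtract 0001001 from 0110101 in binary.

Method 1 - Direct subtraction (column by column from the right: bit − bit − borrow-in; if negative, add 2 and borrow 1 from the next column):
borrow: 0010000
        0110101
-       0001001
---------------
        0101100

Method 2 - Add two's complement:
Two's complement of 0001001: invert → 1110110, add 1 → 1110111
  0110101
+ 1110111
---------
 10101100  (end carry out of the top bit = 1)
Discarding the end carry: 0101100
Decimal check:
  0110101 = 32 + 16 + 4 + 1 = 53
  0001001 = 8 + 1 = 9
  53 - 9 = 44, and 0101100 = 32 + 8 + 4 = 44 ✓



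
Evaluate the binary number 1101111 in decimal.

Sum of powers of 2 for each 1-bit:
2^0 + 2^1 + 2^2 + 2^3 + 2^5 + 2^6
= 1 + 2 + 4 + 8 + 32 + 64
= 111



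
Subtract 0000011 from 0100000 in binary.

Method 1 - Direct subtraction (column by column from the right: bit − bit − borrow-in; if negative, add 2 and borrow 1 from the next column):
borrow: 0111110
        0100000
-       0000011
---------------
        0011101

Method 2 - Add two's complement:
Two's complement of 0000011: invert → 1111100, add 1 → 1111101
  0100000
+ 1111101
---------
 10011101  (end carry out of the top bit = 1)
Discarding the end carry: 0011101
Decimal check:
  0100000 = 32
  0000011 = 2 + 1 = 3
  32 - 3 = 29, and 0011101 = 16 + 8 + 4 + 1 = 29 ✓



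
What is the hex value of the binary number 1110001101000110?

Group into 4-bit nibbles from right:
  1110 = E
  0011 = 3
  0100 = 4
  0110 = 6
Result: E346



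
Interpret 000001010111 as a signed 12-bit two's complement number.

Binary: 000001010111
Sign bit: 0 (non-negative)
Read directly as an unsigned value:
000001010111 = 64 + 16 + 4 + 2 + 1 = 87
Value: 87



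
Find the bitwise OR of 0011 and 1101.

OR: 1 when either bit is 1
  0011
| 1101
------
  1111
Decimal: 3 | 13 = 15



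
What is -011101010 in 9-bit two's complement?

Original: 011101010
Step 1 - Invert all bits: 100010101
Step 2 - Add 1: 100010110
Verification: 011101010 + 100010110 = 1000000000; discarding the end carry (carry out of the top bit) leaves the 9-bit value 000000000, as required for x + (-x)



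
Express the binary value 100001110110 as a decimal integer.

Sum of powers of 2 for each 1-bit:
2^1 + 2^2 + 2^4 + 2^5 + 2^6 + 2^11
= 2 + 4 + 16 + 32 + 64 + 2048
= 2166



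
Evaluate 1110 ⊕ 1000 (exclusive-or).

XOR: 1 when bits differ
  1110
^ 1000
------
  0110
Decimal: 14 ^ 8 = 6



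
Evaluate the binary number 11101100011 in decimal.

Sum of powers of 2 for each 1-bit:
2^0 + 2^1 + 2^5 + 2^6 + 2^8 + 2^9 + 2^10
= 1 + 2 + 32 + 64 + 256 + 512 + 1024
= 1891



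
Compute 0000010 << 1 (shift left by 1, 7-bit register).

Original: 0000010 (decimal 2)
Shift left by 1 position
Append 1 zero on the right
Result: 0000100 (decimal 4)
Equivalent: 2 << 1 = 2 × 2^1 = 4



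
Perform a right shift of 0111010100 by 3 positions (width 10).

Original: 0111010100 (decimal 468)
Shift right by 3 positions
Drop the 3 low bits; fill with zeros on the left
Result: 0000111010 (decimal 58)
Equivalent: 468 >> 3 = 468 ÷ 2^3 = 58



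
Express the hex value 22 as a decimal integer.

Expand by place value (powers of 16):
22 = 2 × 16^1 + 2 × 16^0
= 2 × 16 + 2 × 1
= 32 + 2
= 34



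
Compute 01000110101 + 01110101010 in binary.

Add column by column from the right: bit + bit + carry-in; write the sum mod 2, carry 1 when the sum is 2 or 3.
carry:  10001000000
        01000110101
+       01110101010
-------------------
       010111011111
(the carry out of the leftmost column, 0, becomes the leading bit)
Decimal check:
  01000110101 = 512 + 32 + 16 + 4 + 1 = 565
  01110101010 = 512 + 256 + 128 + 32 + 8 + 2 = 938
  565 + 938 = 1503, and 010111011111 = 1024 + 256 + 128 + 64 + 16 + 8 + 4 + 2 + 1 = 1503 ✓



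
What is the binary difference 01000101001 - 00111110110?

Method 1 - Direct subtraction (column by column from the right: bit − bit − borrow-in; if negative, add 2 and borrow 1 from the next column):
borrow: 01111101100
        01000101001
-       00111110110
-------------------
        00000110011

Method 2 - Add two's complement:
Two's complement of 00111110110: invert → 11000001001, add 1 → 11000001010
  01000101001
+ 11000001010
-------------
 100000110011  (end carry out of the top bit = 1)
Discarding the end carry: 00000110011
Decimal check:
  01000101001 = 512 + 32 + 8 + 1 = 553
  00111110110 = 256 + 128 + 64 + 32 + 16 + 4 + 2 = 502
  553 - 502 = 51, and 00000110011 = 32 + 16 + 2 + 1 = 51 ✓



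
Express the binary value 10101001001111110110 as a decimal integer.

Sum of powers of 2 for each 1-bit:
2^1 + 2^2 + 2^4 + 2^5 + 2^6 + 2^7 + 2^8 + 2^9 + 2^12 + 2^15 + 2^17 + 2^19
= 2 + 4 + 16 + 32 + 64 + 128 + 256 + 512 + 4096 + 32768 + 131072 + 524288
= 693238



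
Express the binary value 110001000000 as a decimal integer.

Sum of powers of 2 for each 1-bit:
2^6 + 2^10 + 2^11
= 64 + 1024 + 2048
= 3136



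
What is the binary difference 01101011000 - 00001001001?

Method 1 - Direct subtraction (column by column from the right: bit − bit − borrow-in; if negative, add 2 and borrow 1 from the next column):
borrow: 00000011110
        01101011000
-       00001001001
-------------------
        01100001111

Method 2 - Add two's complement:
Two's complement of 00001001001: invert → 11110110110, add 1 → 11110110111
  01101011000
+ 11110110111
-------------
 101100001111  (end carry out of the top bit = 1)
Discarding the end carry: 01100001111
Decimal check:
  01101011000 = 512 + 256 + 64 + 16 + 8 = 856
  00001001001 = 64 + 8 + 1 = 73
  856 - 73 = 783, and 01100001111 = 512 + 256 + 8 + 4 + 2 + 1 = 783 ✓



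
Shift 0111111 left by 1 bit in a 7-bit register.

Original: 0111111 (decimal 63)
Shift left by 1 position
Append 1 zero on the right
Result: 1111110 (decimal 126)
Equivalent: 63 << 1 = 63 × 2^1 = 126



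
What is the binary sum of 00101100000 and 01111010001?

Add column by column from the right: bit + bit + carry-in; write the sum mod 2, carry 1 when the sum is 2 or 3.
carry:  11110000000
        00101100000
+       01111010001
-------------------
       010100110001
(the carry out of the leftmost column, 0, becomes the leading bit)
Decimal check:
  00101100000 = 256 + 64 + 32 = 352
  01111010001 = 512 + 256 + 128 + 64 + 16 + 1 = 977
  352 + 977 = 1329, and 010100110001 = 1024 + 256 + 32 + 16 + 1 = 1329 ✓



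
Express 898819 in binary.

Using repeated division by 2:
898819 ÷ 2 = 449409 remainder 1
449409 ÷ 2 = 224704 remainder 1
224704 ÷ 2 = 112352 remainder 0
112352 ÷ 2 = 56176 remainder 0
56176 ÷ 2 = 28088 remainder 0
28088 ÷ 2 = 14044 remainder 0
14044 ÷ 2 = 7022 remainder 0
7022 ÷ 2 = 3511 remainder 0
3511 ÷ 2 = 1755 remainder 1
1755 ÷ 2 = 877 remainder 1
877 ÷ 2 = 438 remainder 1
438 ÷ 2 = 219 remainder 0
219 ÷ 2 = 109 remainder 1
109 ÷ 2 = 54 remainder 1
54 ÷ 2 = 27 remainder 0
27 ÷ 2 = 13 remainder 1
13 ÷ 2 = 6 remainder 1
6 ÷ 2 = 3 remainder 0
3 ÷ 2 = 1 remainder 1
1 ÷ 2 = 0 remainder 1
Reading remainders bottom to top: 11011011011100000011



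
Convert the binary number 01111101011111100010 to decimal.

Sum of powers of 2 for each 1-bit:
2^1 + 2^5 + 2^6 + 2^7 + 2^8 + 2^9 + 2^10 + 2^12 + 2^14 + 2^15 + 2^16 + 2^17 + 2^18
= 2 + 32 + 64 + 128 + 256 + 512 + 1024 + 4096 + 16384 + 32768 + 65536 + 131072 + 262144
= 514018



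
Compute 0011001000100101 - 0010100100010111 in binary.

Method 1 - Direct subtraction (column by column from the right: bit − bit − borrow-in; if negative, add 2 and borrow 1 from the next column):
borrow: 0001001000111100
        0011001000100101
-       0010100100010111
------------------------
        0000100100001110

Method 2 - Add two's complement:
Two's complement of 0010100100010111: invert → 1101011011101000, add 1 → 1101011011101001
  0011001000100101
+ 1101011011101001
------------------
 10000100100001110  (end carry out of the top bit = 1)
Discarding the end carry: 0000100100001110
Decimal check:
  0011001000100101 = 8192 + 4096 + 512 + 32 + 4 + 1 = 12837
  0010100100010111 = 8192 + 2048 + 256 + 16 + 4 + 2 + 1 = 10519
  12837 - 10519 = 2318, and 0000100100001110 = 2048 + 256 + 8 + 4 + 2 = 2318 ✓



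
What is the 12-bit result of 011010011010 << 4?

Original: 011010011010 (decimal 1690)
Shift left by 4 positions
Append 4 zeros on the right and drop the 4 high bits that overflow the 12-bit width
Result: 100110100000 (decimal 2464)
Equivalent: 1690 << 4 = 1690 × 2^4 = 27040, truncated to 12 bits = 2464



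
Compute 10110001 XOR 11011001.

XOR: 1 when bits differ
  10110001
^ 11011001
----------
  01101000
Decimal: 177 ^ 217 = 104



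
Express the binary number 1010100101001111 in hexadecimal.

Group into 4-bit nibbles from right:
  1010 = A
  1001 = 9
  0100 = 4
  1111 = F
Result: A94F



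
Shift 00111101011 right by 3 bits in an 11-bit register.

Original: 00111101011 (decimal 491)
Shift right by 3 positions
Drop the 3 low bits; fill with zeros on the left
Result: 00000111101 (decimal 61)
Equivalent: 491 >> 3 = 491 ÷ 2^3 = 61



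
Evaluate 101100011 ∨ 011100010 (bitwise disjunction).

OR: 1 when either bit is 1
  101100011
| 011100010
-----------
  111100011
Decimal: 355 | 226 = 483



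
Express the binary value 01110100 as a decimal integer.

Sum of powers of 2 for each 1-bit:
2^2 + 2^4 + 2^5 + 2^6
= 4 + 16 + 32 + 64
= 116



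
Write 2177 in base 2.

Using repeated division by 2:
2177 ÷ 2 = 1088 remainder 1
1088 ÷ 2 = 544 remainder 0
544 ÷ 2 = 272 remainder 0
272 ÷ 2 = 136 remainder 0
136 ÷ 2 = 68 remainder 0
68 ÷ 2 = 34 remainder 0
34 ÷ 2 = 17 remainder 0
17 ÷ 2 = 8 remainder 1
8 ÷ 2 = 4 remainder 0
4 ÷ 2 = 2 remainder 0
2 ÷ 2 = 1 remainder 0
1 ÷ 2 = 0 remainder 1
Reading remainders bottom to top: 100010000001



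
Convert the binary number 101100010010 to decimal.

Sum of powers of 2 for each 1-bit:
2^1 + 2^4 + 2^8 + 2^9 + 2^11
= 2 + 16 + 256 + 512 + 2048
= 2834



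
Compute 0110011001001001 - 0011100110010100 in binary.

Method 1 - Direct subtraction (column by column from the right: bit − bit − borrow-in; if negative, add 2 and borrow 1 from the next column):
borrow: 0111001101101000
        0110011001001001
-       0011100110010100
------------------------
        0010110010110101

Method 2 - Add two's complement:
Two's complement of 0011100110010100: invert → 1100011001101011, add 1 → 1100011001101100
  0110011001001001
+ 1100011001101100
------------------
 10010110010110101  (end carry out of the top bit = 1)
Discarding the end carry: 0010110010110101
Decimal check:
  0110011001001001 = 16384 + 8192 + 1024 + 512 + 64 + 8 + 1 = 26185
  0011100110010100 = 8192 + 4096 + 2048 + 256 + 128 + 16 + 4 = 14740
  26185 - 14740 = 11445, and 0010110010110101 = 8192 + 2048 + 1024 + 128 + 32 + 16 + 4 + 1 = 11445 ✓



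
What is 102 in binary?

Using repeated division by 2:
102 ÷ 2 = 51 remainder 0
51 ÷ 2 = 25 remainder 1
25 ÷ 2 = 12 remainder 1
12 ÷ 2 = 6 remainder 0
6 ÷ 2 = 3 remainder 0
3 ÷ 2 = 1 remainder 1
1 ÷ 2 = 0 remainder 1
Reading remainders bottom to top: 1100110



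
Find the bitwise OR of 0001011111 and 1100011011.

OR: 1 when either bit is 1
  0001011111
| 1100011011
------------
  1101011111
Decimal: 95 | 795 = 863



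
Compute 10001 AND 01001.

AND: 1 only when both bits are 1
  10001
& 01001
-------
  00001
Decimal: 17 & 9 = 1



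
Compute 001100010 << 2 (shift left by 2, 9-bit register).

Original: 001100010 (decimal 98)
Shift left by 2 positions
Append 2 zeros on the right
Result: 110001000 (decimal 392)
Equivalent: 98 << 2 = 98 × 2^2 = 392



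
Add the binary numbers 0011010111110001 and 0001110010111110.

Add column by column from the right: bit + bit + carry-in; write the sum mod 2, carry 1 when the sum is 2 or 3.
carry:  0111101111100000
        0011010111110001
+       0001110010111110
------------------------
       00101001010101111
(the carry out of the leftmost column, 0, becomes the leading bit)
Decimal check:
  0011010111110001 = 8192 + 4096 + 1024 + 256 + 128 + 64 + 32 + 16 + 1 = 13809
  0001110010111110 = 4096 + 2048 + 1024 + 128 + 32 + 16 + 8 + 4 + 2 = 7358
  13809 + 7358 = 21167, and 00101001010101111 = 16384 + 4096 + 512 + 128 + 32 + 8 + 4 + 2 + 1 = 21167 ✓



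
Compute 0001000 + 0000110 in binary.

Add column by column from the right: bit + bit + carry-in; write the sum mod 2, carry 1 when the sum is 2 or 3.
carry:  0000000
        0001000
+       0000110
---------------
       00001110
(the carry out of the leftmost column, 0, becomes the leading bit)
Decimal check:
  0001000 = 8
  0000110 = 4 + 2 = 6
  8 + 6 = 14, and 00001110 = 8 + 4 + 2 = 14 ✓



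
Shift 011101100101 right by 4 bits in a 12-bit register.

Original: 011101100101 (decimal 1893)
Shift right by 4 positions
Drop the 4 low bits; fill with zeros on the left
Result: 000001110110 (decimal 118)
Equivalent: 1893 >> 4 = 1893 ÷ 2^4 = 118



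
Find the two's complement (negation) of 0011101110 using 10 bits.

Original: 0011101110
Step 1 - Invert all bits: 1100010001
Step 2 - Add 1: 1100010010
Verification: 0011101110 + 1100010010 = 10000000000; discarding the end carry (carry out of the top bit) leaves the 10-bit value 0000000000, as required for x + (-x)



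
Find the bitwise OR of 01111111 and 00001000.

OR: 1 when either bit is 1
  01111111
| 00001000
----------
  01111111
Decimal: 127 | 8 = 127



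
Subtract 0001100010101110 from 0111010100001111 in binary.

Method 1 - Direct subtraction (column by column from the right: bit − bit − borrow-in; if negative, add 2 and borrow 1 from the next column):
borrow: 0011000111000000
        0111010100001111
-       0001100010101110
------------------------
        0101110001100001

Method 2 - Add two's complement:
Two's complement of 0001100010101110: invert → 1110011101010001, add 1 → 1110011101010010
  0111010100001111
+ 1110011101010010
------------------
 10101110001100001  (end carry out of the top bit = 1)
Discarding the end carry: 0101110001100001
Decimal check:
  0111010100001111 = 16384 + 8192 + 4096 + 1024 + 256 + 8 + 4 + 2 + 1 = 29967
  0001100010101110 = 4096 + 2048 + 128 + 32 + 8 + 4 + 2 = 6318
  29967 - 6318 = 23649, and 0101110001100001 = 16384 + 4096 + 2048 + 1024 + 64 + 32 + 1 = 23649 ✓



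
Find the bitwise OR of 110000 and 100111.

OR: 1 when either bit is 1
  110000
| 100111
--------
  110111
Decimal: 48 | 39 = 55



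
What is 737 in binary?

Using repeated division by 2:
737 ÷ 2 = 368 remainder 1
368 ÷ 2 = 184 remainder 0
184 ÷ 2 = 92 remainder 0
92 ÷ 2 = 46 remainder 0
46 ÷ 2 = 23 remainder 0
23 ÷ 2 = 11 remainder 1
11 ÷ 2 = 5 remainder 1
5 ÷ 2 = 2 remainder 1
2 ÷ 2 = 1 remainder 0
1 ÷ 2 = 0 remainder 1
Reading remainders bottom to top: 1011100001



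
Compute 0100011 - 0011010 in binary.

Method 1 - Direct subtraction (column by column from the right: bit − bit − borrow-in; if negative, add 2 and borrow 1 from the next column):
borrow: 0110000
        0100011
-       0011010
---------------
        0001001

Method 2 - Add two's complement:
Two's complement of 0011010: invert → 1100101, add 1 → 1100110
  0100011
+ 1100110
---------
 10001001  (end carry out of the top bit = 1)
Discarding the end carry: 0001001
Decimal check:
  0100011 = 32 + 2 + 1 = 35
  0011010 = 16 + 8 + 2 = 26
  35 - 26 = 9, and 0001001 = 8 + 1 = 9 ✓



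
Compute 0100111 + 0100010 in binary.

Add column by column from the right: bit + bit + carry-in; write the sum mod 2, carry 1 when the sum is 2 or 3.
carry:  1001100
        0100111
+       0100010
---------------
       01001001
(the carry out of the leftmost column, 0, becomes the leading bit)
Decimal check:
  0100111 = 32 + 4 + 2 + 1 = 39
  0100010 = 32 + 2 = 34
  39 + 34 = 73, and 01001001 = 64 + 8 + 1 = 73 ✓



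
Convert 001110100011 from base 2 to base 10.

Sum of powers of 2 for each 1-bit:
2^0 + 2^1 + 2^5 + 2^7 + 2^8 + 2^9
= 1 + 2 + 32 + 128 + 256 + 512
= 931



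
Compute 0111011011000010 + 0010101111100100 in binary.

Add column by column from the right: bit + bit + carry-in; write the sum mod 2, carry 1 when the sum is 2 or 3.
carry:  1111111110000000
        0111011011000010
+       0010101111100100
------------------------
       01010001010100110
(the carry out of the leftmost column, 0, becomes the leading bit)
Decimal check:
  0111011011000010 = 16384 + 8192 + 4096 + 1024 + 512 + 128 + 64 + 2 = 30402
  0010101111100100 = 8192 + 2048 + 512 + 256 + 128 + 64 + 32 + 4 = 11236
  30402 + 11236 = 41638, and 01010001010100110 = 32768 + 8192 + 512 + 128 + 32 + 4 + 2 = 41638 ✓



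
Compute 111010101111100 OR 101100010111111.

OR: 1 when either bit is 1
  111010101111100
| 101100010111111
-----------------
  111110111111111
Decimal: 30076 | 22719 = 32255



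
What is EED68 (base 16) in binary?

Convert each hex digit to 4 bits:
  E = 1110
  E = 1110
  D = 1101
  6 = 0110
  8 = 1000
Concatenate: 11101110110101101000



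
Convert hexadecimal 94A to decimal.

Expand by place value (powers of 16):
Digit values: A = 10
94A = 9 × 16^2 + 4 × 16^1 + 10 × 16^0
= 9 × 256 + 4 × 16 + 10 × 1
= 2304 + 64 + 10
= 2378



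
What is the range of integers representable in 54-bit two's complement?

For 54-bit two's complement:
Minimum: -2^53 = -9007199254740992
Maximum: 2^53 - 1 = 9007199254740991



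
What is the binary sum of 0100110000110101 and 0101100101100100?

Add column by column from the right: bit + bit + carry-in; write the sum mod 2, carry 1 when the sum is 2 or 3.
carry:  1011000011001000
        0100110000110101
+       0101100101100100
------------------------
       01010010110011001
(the carry out of the leftmost column, 0, becomes the leading bit)
Decimal check:
  0100110000110101 = 16384 + 2048 + 1024 + 32 + 16 + 4 + 1 = 19509
  0101100101100100 = 16384 + 4096 + 2048 + 256 + 64 + 32 + 4 = 22884
  19509 + 22884 = 42393, and 01010010110011001 = 32768 + 8192 + 1024 + 256 + 128 + 16 + 8 + 1 = 42393 ✓



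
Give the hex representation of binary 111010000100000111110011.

Group into 4-bit nibbles from right:
  1110 = E
  1000 = 8
  0100 = 4
  0001 = 1
  1111 = F
  0011 = 3
Result: E841F3



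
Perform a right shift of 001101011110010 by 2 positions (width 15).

Original: 001101011110010 (decimal 6898)
Shift right by 2 positions
Drop the 2 low bits; fill with zeros on the left
Result: 000011010111100 (decimal 1724)
Equivalent: 6898 >> 2 = 6898 ÷ 2^2 = 1724



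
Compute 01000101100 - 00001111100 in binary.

Method 1 - Direct subtraction (column by column from the right: bit − bit − borrow-in; if negative, add 2 and borrow 1 from the next column):
borrow: 01111100000
        01000101100
-       00001111100
-------------------
        00110110000

Method 2 - Add two's complement:
Two's complement of 00001111100: invert → 11110000011, add 1 → 11110000100
  01000101100
+ 11110000100
-------------
 100110110000  (end carry out of the top bit = 1)
Discarding the end carry: 00110110000
Decimal check:
  01000101100 = 512 + 32 + 8 + 4 = 556
  00001111100 = 64 + 32 + 16 + 8 + 4 = 124
  556 - 124 = 432, and 00110110000 = 256 + 128 + 32 + 16 = 432 ✓



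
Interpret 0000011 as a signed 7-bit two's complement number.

Binary: 0000011
Sign bit: 0 (non-negative)
Read directly as an unsigned value:
0000011 = 2 + 1 = 3
Value: 3



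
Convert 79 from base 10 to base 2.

Using repeated division by 2:
79 ÷ 2 = 39 remainder 1
39 ÷ 2 = 19 remainder 1
19 ÷ 2 = 9 remainder 1
9 ÷ 2 = 4 remainder 1
4 ÷ 2 = 2 remainder 0
2 ÷ 2 = 1 remainder 0
1 ÷ 2 = 0 remainder 1
Reading remainders bottom to top: 1001111



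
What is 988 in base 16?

Using repeated division by 16 (digits 10–15 are A–F):
988 ÷ 16 = 61 remainder 12 (C)
61 ÷ 16 = 3 remainder 13 (D)
3 ÷ 16 = 0 remainder 3
Reading remainders bottom to top: 3DC



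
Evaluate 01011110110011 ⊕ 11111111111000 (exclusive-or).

XOR: 1 when bits differ
  01011110110011
^ 11111111111000
----------------
  10100001001011
Decimal: 6067 ^ 16376 = 10315



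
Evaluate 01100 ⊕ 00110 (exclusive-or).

XOR: 1 when bits differ
  01100
^ 00110
-------
  01010
Decimal: 12 ^ 6 = 10



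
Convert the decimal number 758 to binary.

Using repeated division by 2:
758 ÷ 2 = 379 remainder 0
379 ÷ 2 = 189 remainder 1
189 ÷ 2 = 94 remainder 1
94 ÷ 2 = 47 remainder 0
47 ÷ 2 = 23 remainder 1
23 ÷ 2 = 11 remainder 1
11 ÷ 2 = 5 remainder 1
5 ÷ 2 = 2 remainder 1
2 ÷ 2 = 1 remainder 0
1 ÷ 2 = 0 remainder 1
Reading remainders bottom to top: 1011110110



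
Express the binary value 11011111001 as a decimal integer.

Sum of powers of 2 for each 1-bit:
2^0 + 2^3 + 2^4 + 2^5 + 2^6 + 2^7 + 2^9 + 2^10
= 1 + 8 + 16 + 32 + 64 + 128 + 512 + 1024
= 1785



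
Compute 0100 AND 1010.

AND: 1 only when both bits are 1
  0100
& 1010
------
  0000
Decimal: 4 & 10 = 0



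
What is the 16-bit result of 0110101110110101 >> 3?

Original: 0110101110110101 (decimal 27573)
Shift right by 3 positions
Drop the 3 low bits; fill with zeros on the left
Result: 0000110101110110 (decimal 3446)
Equivalent: 27573 >> 3 = 27573 ÷ 2^3 = 3446



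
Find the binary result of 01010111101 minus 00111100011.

Method 1 - Direct subtraction (column by column from the right: bit − bit − borrow-in; if negative, add 2 and borrow 1 from the next column):
borrow: 01110000100
        01010111101
-       00111100011
-------------------
        00011011010

Method 2 - Add two's complement:
Two's complement of 00111100011: invert → 11000011100, add 1 → 11000011101
  01010111101
+ 11000011101
-------------
 100011011010  (end carry out of the top bit = 1)
Discarding the end carry: 00011011010
Decimal check:
  01010111101 = 512 + 128 + 32 + 16 + 8 + 4 + 1 = 701
  00111100011 = 256 + 128 + 64 + 32 + 2 + 1 = 483
  701 - 483 = 218, and 00011011010 = 128 + 64 + 16 + 8 + 2 = 218 ✓



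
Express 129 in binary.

Using repeated division by 2:
129 ÷ 2 = 64 remainder 1
64 ÷ 2 = 32 remainder 0
32 ÷ 2 = 16 remainder 0
16 ÷ 2 = 8 remainder 0
8 ÷ 2 = 4 remainder 0
4 ÷ 2 = 2 remainder 0
2 ÷ 2 = 1 remainder 0
1 ÷ 2 = 0 remainder 1
Reading remainders bottom to top: 10000001



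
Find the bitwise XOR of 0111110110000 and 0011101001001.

XOR: 1 when bits differ
  0111110110000
^ 0011101001001
---------------
  0100011111001
Decimal: 4016 ^ 1865 = 2297



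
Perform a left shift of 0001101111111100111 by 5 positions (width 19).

Original: 0001101111111100111 (decimal 57319)
Shift left by 5 positions
Append 5 zeros on the right and drop the 5 high bits that overflow the 19-bit width
Result: 0111111110011100000 (decimal 261344)
Equivalent: 57319 << 5 = 57319 × 2^5 = 1834208, truncated to 19 bits = 261344



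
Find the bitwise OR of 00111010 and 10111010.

OR: 1 when either bit is 1
  00111010
| 10111010
----------
  10111010
Decimal: 58 | 186 = 186



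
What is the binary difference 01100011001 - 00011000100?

Method 1 - Direct subtraction (column by column from the right: bit − bit − borrow-in; if negative, add 2 and borrow 1 from the next column):
borrow: 00110001000
        01100011001
-       00011000100
-------------------
        01001010101

Method 2 - Add two's complement:
Two's complement of 00011000100: invert → 11100111011, add 1 → 11100111100
  01100011001
+ 11100111100
-------------
 101001010101  (end carry out of the top bit = 1)
Discarding the end carry: 01001010101
Decimal check:
  01100011001 = 512 + 256 + 16 + 8 + 1 = 793
  00011000100 = 128 + 64 + 4 = 196
  793 - 196 = 597, and 01001010101 = 512 + 64 + 16 + 4 + 1 = 597 ✓



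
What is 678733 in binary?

Using repeated division by 2:
678733 ÷ 2 = 339366 remainder 1
339366 ÷ 2 = 169683 remainder 0
169683 ÷ 2 = 84841 remainder 1
84841 ÷ 2 = 42420 remainder 1
42420 ÷ 2 = 21210 remainder 0
21210 ÷ 2 = 10605 remainder 0
10605 ÷ 2 = 5302 remainder 1
5302 ÷ 2 = 2651 remainder 0
2651 ÷ 2 = 1325 remainder 1
1325 ÷ 2 = 662 remainder 1
662 ÷ 2 = 331 remainder 0
331 ÷ 2 = 165 remainder 1
165 ÷ 2 = 82 remainder 1
82 ÷ 2 = 41 remainder 0
41 ÷ 2 = 20 remainder 1
20 ÷ 2 = 10 remainder 0
10 ÷ 2 = 5 remainder 0
5 ÷ 2 = 2 remainder 1
2 ÷ 2 = 1 remainder 0
1 ÷ 2 = 0 remainder 1
Reading remainders bottom to top: 10100101101101001101



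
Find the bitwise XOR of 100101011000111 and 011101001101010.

XOR: 1 when bits differ
  100101011000111
^ 011101001101010
-----------------
  111000010101101
Decimal: 19143 ^ 14954 = 28845



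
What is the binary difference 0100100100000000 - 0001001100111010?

Method 1 - Direct subtraction (column by column from the right: bit − bit − borrow-in; if negative, add 2 and borrow 1 from the next column):
borrow: 0110111111111100
        0100100100000000
-       0001001100111010
------------------------
        0011010111000110

Method 2 - Add two's complement:
Two's complement of 0001001100111010: invert → 1110110011000101, add 1 → 1110110011000110
  0100100100000000
+ 1110110011000110
------------------
 10011010111000110  (end carry out of the top bit = 1)
Discarding the end carry: 0011010111000110
Decimal check:
  0100100100000000 = 16384 + 2048 + 256 = 18688
  0001001100111010 = 4096 + 512 + 256 + 32 + 16 + 8 + 2 = 4922
  18688 - 4922 = 13766, and 0011010111000110 = 8192 + 4096 + 1024 + 256 + 128 + 64 + 4 + 2 = 13766 ✓



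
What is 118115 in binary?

Using repeated division by 2:
118115 ÷ 2 = 59057 remainder 1
59057 ÷ 2 = 29528 remainder 1
29528 ÷ 2 = 14764 remainder 0
14764 ÷ 2 = 7382 remainder 0
7382 ÷ 2 = 3691 remainder 0
3691 ÷ 2 = 1845 remainder 1
1845 ÷ 2 = 922 remainder 1
922 ÷ 2 = 461 remainder 0
461 ÷ 2 = 230 remainder 1
230 ÷ 2 = 115 remainder 0
115 ÷ 2 = 57 remainder 1
57 ÷ 2 = 28 remainder 1
28 ÷ 2 = 14 remainder 0
14 ÷ 2 = 7 remainder 0
7 ÷ 2 = 3 remainder 1
3 ÷ 2 = 1 remainder 1
1 ÷ 2 = 0 remainder 1
Reading remainders bottom to top: 11100110101100011



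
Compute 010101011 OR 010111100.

OR: 1 when either bit is 1
  010101011
| 010111100
-----------
  010111111
Decimal: 171 | 188 = 191



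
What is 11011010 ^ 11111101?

XOR: 1 when bits differ
  11011010
^ 11111101
----------
  00100111
Decimal: 218 ^ 253 = 39



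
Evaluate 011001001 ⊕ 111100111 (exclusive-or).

XOR: 1 when bits differ
  011001001
^ 111100111
-----------
  100101110
Decimal: 201 ^ 487 = 302



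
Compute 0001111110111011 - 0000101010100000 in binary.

Method 1 - Direct subtraction (column by column from the right: bit − bit − borrow-in; if negative, add 2 and borrow 1 from the next column):
borrow: 0000000000000000
        0001111110111011
-       0000101010100000
------------------------
        0001010100011011

Method 2 - Add two's complement:
Two's complement of 0000101010100000: invert → 1111010101011111, add 1 → 1111010101100000
  0001111110111011
+ 1111010101100000
------------------
 10001010100011011  (end carry out of the top bit = 1)
Discarding the end carry: 0001010100011011
Decimal check:
  0001111110111011 = 4096 + 2048 + 1024 + 512 + 256 + 128 + 32 + 16 + 8 + 2 + 1 = 8123
  0000101010100000 = 2048 + 512 + 128 + 32 = 2720
  8123 - 2720 = 5403, and 0001010100011011 = 4096 + 1024 + 256 + 16 + 8 + 2 + 1 = 5403 ✓



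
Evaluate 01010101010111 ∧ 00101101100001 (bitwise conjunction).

AND: 1 only when both bits are 1
  01010101010111
& 00101101100001
----------------
  00000101000001
Decimal: 5463 & 2913 = 321



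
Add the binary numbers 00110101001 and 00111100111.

Add column by column from the right: bit + bit + carry-in; write the sum mod 2, carry 1 when the sum is 2 or 3.
carry:  01111011110
        00110101001
+       00111100111
-------------------
       001110010000
(the carry out of the leftmost column, 0, becomes the leading bit)
Decimal check:
  00110101001 = 256 + 128 + 32 + 8 + 1 = 425
  00111100111 = 256 + 128 + 64 + 32 + 4 + 2 + 1 = 487
  425 + 487 = 912, and 001110010000 = 512 + 256 + 128 + 16 = 912 ✓



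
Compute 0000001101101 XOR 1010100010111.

XOR: 1 when bits differ
  0000001101101
^ 1010100010111
---------------
  1010101111010
Decimal: 109 ^ 5399 = 5498



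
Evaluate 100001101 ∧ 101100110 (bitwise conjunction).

AND: 1 only when both bits are 1
  100001101
& 101100110
-----------
  100000100
Decimal: 269 & 358 = 260



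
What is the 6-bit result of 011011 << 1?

Original: 011011 (decimal 27)
Shift left by 1 position
Append 1 zero on the right
Result: 110110 (decimal 54)
Equivalent: 27 << 1 = 27 × 2^1 = 54



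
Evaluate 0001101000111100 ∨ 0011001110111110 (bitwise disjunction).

OR: 1 when either bit is 1
  0001101000111100
| 0011001110111110
------------------
  0011101110111110
Decimal: 6716 | 13246 = 15294



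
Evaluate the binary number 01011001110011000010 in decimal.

Sum of powers of 2 for each 1-bit:
2^1 + 2^6 + 2^7 + 2^10 + 2^11 + 2^12 + 2^15 + 2^16 + 2^18
= 2 + 64 + 128 + 1024 + 2048 + 4096 + 32768 + 65536 + 262144
= 367810



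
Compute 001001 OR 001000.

OR: 1 when either bit is 1
  001001
| 001000
--------
  001001
Decimal: 9 | 8 = 9



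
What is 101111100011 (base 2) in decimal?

Sum of powers of 2 for each 1-bit:
2^0 + 2^1 + 2^5 + 2^6 + 2^7 + 2^8 + 2^9 + 2^11
= 1 + 2 + 32 + 64 + 128 + 256 + 512 + 2048
= 3043



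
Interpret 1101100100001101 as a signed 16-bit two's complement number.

Binary: 1101100100001101
Sign bit: 1 (negative)
Invert: 0010011011110010
Add 1:  0010011011110011
Magnitude: 0010011011110011 = 8192 + 1024 + 512 + 128 + 64 + 32 + 16 + 2 + 1 = 9971
Value: -9971



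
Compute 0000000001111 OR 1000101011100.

OR: 1 when either bit is 1
  0000000001111
| 1000101011100
---------------
  1000101011111
Decimal: 15 | 4444 = 4447



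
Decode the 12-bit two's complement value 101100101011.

Binary: 101100101011
Sign bit: 1 (negative)
Invert: 010011010100
Add 1:  010011010101
Magnitude: 010011010101 = 1024 + 128 + 64 + 16 + 4 + 1 = 1237
Value: -1237



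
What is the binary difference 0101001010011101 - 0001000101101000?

Method 1 - Direct subtraction (column by column from the right: bit − bit − borrow-in; if negative, add 2 and borrow 1 from the next column):
borrow: 0000001011000000
        0101001010011101
-       0001000101101000
------------------------
        0100000100110101

Method 2 - Add two's complement:
Two's complement of 0001000101101000: invert → 1110111010010111, add 1 → 1110111010011000
  0101001010011101
+ 1110111010011000
------------------
 10100000100110101  (end carry out of the top bit = 1)
Discarding the end carry: 0100000100110101
Decimal check:
  0101001010011101 = 16384 + 4096 + 512 + 128 + 16 + 8 + 4 + 1 = 21149
  0001000101101000 = 4096 + 256 + 64 + 32 + 8 = 4456
  21149 - 4456 = 16693, and 0100000100110101 = 16384 + 256 + 32 + 16 + 4 + 1 = 16693 ✓



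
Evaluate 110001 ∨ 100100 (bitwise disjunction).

OR: 1 when either bit is 1
  110001
| 100100
--------
  110101
Decimal: 49 | 36 = 53



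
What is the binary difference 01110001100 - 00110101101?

Method 1 - Direct subtraction (column by column from the right: bit − bit − borrow-in; if negative, add 2 and borrow 1 from the next column):
borrow: 01111111110
        01110001100
-       00110101101
-------------------
        00111011111

Method 2 - Add two's complement:
Two's complement of 00110101101: invert → 11001010010, add 1 → 11001010011
  01110001100
+ 11001010011
-------------
 100111011111  (end carry out of the top bit = 1)
Discarding the end carry: 00111011111
Decimal check:
  01110001100 = 512 + 256 + 128 + 8 + 4 = 908
  00110101101 = 256 + 128 + 32 + 8 + 4 + 1 = 429
  908 - 429 = 479, and 00111011111 = 256 + 128 + 64 + 16 + 8 + 4 + 2 + 1 = 479 ✓



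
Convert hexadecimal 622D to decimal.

Expand by place value (powers of 16):
Digit values: D = 13
622D = 6 × 16^3 + 2 × 16^2 + 2 × 16^1 + 13 × 16^0
= 6 × 4096 + 2 × 256 + 2 × 16 + 13 × 1
= 24576 + 512 + 32 + 13
= 25133



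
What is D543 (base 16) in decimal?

Expand by place value (powers of 16):
Digit values: D = 13
D543 = 13 × 16^3 + 5 × 16^2 + 4 × 16^1 + 3 × 16^0
= 13 × 4096 + 5 × 256 + 4 × 16 + 3 × 1
= 53248 + 1280 + 64 + 3
= 54595



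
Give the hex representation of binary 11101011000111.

Group into 4-bit nibbles from right:
  0011 = 3
  1010 = A
  1100 = C
  0111 = 7
Result: 3AC7



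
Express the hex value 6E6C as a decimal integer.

Expand by place value (powers of 16):
Digit values: E = 14, C = 12
6E6C = 6 × 16^3 + 14 × 16^2 + 6 × 16^1 + 12 × 16^0
= 6 × 4096 + 14 × 256 + 6 × 16 + 12 × 1
= 24576 + 3584 + 96 + 12
= 28268



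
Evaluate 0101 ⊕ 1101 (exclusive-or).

XOR: 1 when bits differ
  0101
^ 1101
------
  1000
Decimal: 5 ^ 13 = 8



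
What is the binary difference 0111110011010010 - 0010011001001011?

Method 1 - Direct subtraction (column by column from the right: bit − bit − borrow-in; if negative, add 2 and borrow 1 from the next column):
borrow: 0000110000011110
        0111110011010010
-       0010011001001011
------------------------
        0101011010000111

Method 2 - Add two's complement:
Two's complement of 0010011001001011: invert → 1101100110110100, add 1 → 1101100110110101
  0111110011010010
+ 1101100110110101
------------------
 10101011010000111  (end carry out of the top bit = 1)
Discarding the end carry: 0101011010000111
Decimal check:
  0111110011010010 = 16384 + 8192 + 4096 + 2048 + 1024 + 128 + 64 + 16 + 2 = 31954
  0010011001001011 = 8192 + 1024 + 512 + 64 + 8 + 2 + 1 = 9803
  31954 - 9803 = 22151, and 0101011010000111 = 16384 + 4096 + 1024 + 512 + 128 + 4 + 2 + 1 = 22151 ✓

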